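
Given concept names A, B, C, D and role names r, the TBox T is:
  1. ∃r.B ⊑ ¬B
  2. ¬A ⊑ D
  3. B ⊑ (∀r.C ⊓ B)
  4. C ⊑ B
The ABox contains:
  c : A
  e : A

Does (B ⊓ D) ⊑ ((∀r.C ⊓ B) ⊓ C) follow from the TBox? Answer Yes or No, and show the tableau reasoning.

No

1. (B ⊓ D) ⊑ ((∀r.C ⊓ B) ⊓ C)  ⇔  ((B ⊓ D) ⊓ ((∃r.¬C ⊔ ¬B) ⊔ ¬C)) unsat w.r.t. T
   apply at x₀: B⊑(∀r.C ⊓ B)
   open: L(x₀) ⊇ {B, D, ¬C, ∀r.C, ∀r.¬B}
2. Hence (B ⊓ D) ⊑ ((∀r.C ⊓ B) ⊓ C): not entailed.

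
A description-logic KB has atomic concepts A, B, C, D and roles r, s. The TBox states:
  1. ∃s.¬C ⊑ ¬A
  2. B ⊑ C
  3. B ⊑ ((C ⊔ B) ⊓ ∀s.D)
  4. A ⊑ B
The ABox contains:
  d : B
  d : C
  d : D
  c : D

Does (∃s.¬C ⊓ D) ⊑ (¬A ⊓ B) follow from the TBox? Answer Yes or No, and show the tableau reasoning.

No

1. (∃s.¬C ⊓ D) ⊑ (¬A ⊓ B)  ⇔  ((∃s.¬C ⊓ D) ⊓ (A ⊔ ¬B)) unsat w.r.t. T
   apply at x₀: ∃s.¬C⊑¬A
   open: L(x₀) ⊇ {D, ¬A, ¬B, ∃s.¬C} (+ ∃-successors)
2. Hence (∃s.¬C ⊓ D) ⊑ (¬A ⊓ B): not entailed.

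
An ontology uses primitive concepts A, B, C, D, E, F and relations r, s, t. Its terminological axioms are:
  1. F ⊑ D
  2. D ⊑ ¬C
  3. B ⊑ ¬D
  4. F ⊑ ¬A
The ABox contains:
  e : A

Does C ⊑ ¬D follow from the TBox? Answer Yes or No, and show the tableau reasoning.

Yes

1. C ⊑ ¬D  ⇔  (C ⊓ D) unsat w.r.t. T
   all branches close; clash {D, ¬D} at x₀
2. Hence C ⊑ ¬D: entailed.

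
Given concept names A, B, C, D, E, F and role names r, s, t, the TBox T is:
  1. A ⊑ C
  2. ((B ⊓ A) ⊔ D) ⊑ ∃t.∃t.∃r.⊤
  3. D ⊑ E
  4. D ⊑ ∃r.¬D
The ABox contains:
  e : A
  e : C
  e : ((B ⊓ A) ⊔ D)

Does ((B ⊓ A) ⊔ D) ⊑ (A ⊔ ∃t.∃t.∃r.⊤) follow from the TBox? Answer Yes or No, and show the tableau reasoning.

1. ((B ⊓ A) ⊔ D) ⊑ (A ⊔ ∃t.∃t.∃r.⊤)  ⇔  (((B ⊓ A) ⊔ D) ⊓ (¬A ⊓ ∀t.∀t.∀r.⊥)) unsat w.r.t. T
   all branches close; clash ⊥ at an ∃-successor
2. Hence ((B ⊓ A) ⊔ D) ⊑ (A ⊔ ∃t.∃t.∃r.⊤): entailed.

Yes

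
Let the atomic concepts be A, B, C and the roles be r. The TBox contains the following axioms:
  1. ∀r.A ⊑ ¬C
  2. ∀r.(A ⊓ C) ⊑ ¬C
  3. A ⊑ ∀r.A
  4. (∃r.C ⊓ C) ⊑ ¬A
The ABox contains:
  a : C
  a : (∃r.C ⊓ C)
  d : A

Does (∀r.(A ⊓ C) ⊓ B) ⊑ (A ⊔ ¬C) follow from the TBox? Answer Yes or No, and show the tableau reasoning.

Yes

1. (∀r.(A ⊓ C) ⊓ B) ⊑ (A ⊔ ¬C)  ⇔  ((∀r.(A ⊓ C) ⊓ B) ⊓ (¬A ⊓ C)) unsat w.r.t. T
   all branches close; clash {C, ¬C} at x₀
2. Hence (∀r.(A ⊓ C) ⊓ B) ⊑ (A ⊔ ¬C): entailed.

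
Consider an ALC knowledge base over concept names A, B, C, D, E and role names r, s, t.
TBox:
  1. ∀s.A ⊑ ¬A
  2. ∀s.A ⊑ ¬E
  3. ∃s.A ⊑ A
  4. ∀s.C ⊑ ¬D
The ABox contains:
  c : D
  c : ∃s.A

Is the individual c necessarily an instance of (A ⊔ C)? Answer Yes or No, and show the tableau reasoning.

1. c : (A ⊔ C)?  L(c) = {D, ∃s.A} ∪ {(¬A ⊓ ¬C)}
   clash {A, ¬A} at c — c ∈ (A ⊔ C)
2. Hence c : (A ⊔ C): entailed.

Yes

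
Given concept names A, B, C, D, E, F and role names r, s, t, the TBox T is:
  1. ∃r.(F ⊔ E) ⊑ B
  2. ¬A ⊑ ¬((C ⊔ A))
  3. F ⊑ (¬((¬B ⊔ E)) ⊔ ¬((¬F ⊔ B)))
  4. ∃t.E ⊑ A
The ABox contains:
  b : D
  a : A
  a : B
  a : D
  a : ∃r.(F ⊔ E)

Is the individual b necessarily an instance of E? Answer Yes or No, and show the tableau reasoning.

No

1. b : E?  L(b) = {D} ∪ {¬E}
   open: L(b) ⊇ {A, D, ¬E, ¬F, ∀r.(¬F ⊓ ¬E)} — b ∉ E possible
2. Hence b : E: not entailed.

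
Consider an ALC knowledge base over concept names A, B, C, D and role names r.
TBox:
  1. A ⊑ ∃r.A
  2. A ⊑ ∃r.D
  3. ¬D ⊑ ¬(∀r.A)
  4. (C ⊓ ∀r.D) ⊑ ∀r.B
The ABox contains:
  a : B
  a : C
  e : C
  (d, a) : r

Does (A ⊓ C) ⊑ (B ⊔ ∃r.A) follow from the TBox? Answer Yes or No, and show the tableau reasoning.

1. (A ⊓ C) ⊑ (B ⊔ ∃r.A)  ⇔  ((A ⊓ C) ⊓ (¬B ⊓ ∀r.¬A)) unsat w.r.t. T
   all branches close; clash {A, ¬A} at an ∃-successor
2. Hence (A ⊓ C) ⊑ (B ⊔ ∃r.A): entailed.

Yes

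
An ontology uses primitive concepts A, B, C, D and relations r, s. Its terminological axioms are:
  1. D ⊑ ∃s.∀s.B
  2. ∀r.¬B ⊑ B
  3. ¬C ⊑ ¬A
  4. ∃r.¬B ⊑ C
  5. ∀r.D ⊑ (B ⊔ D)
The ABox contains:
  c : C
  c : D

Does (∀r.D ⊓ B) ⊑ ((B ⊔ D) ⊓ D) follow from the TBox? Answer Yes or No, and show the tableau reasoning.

No

1. (∀r.D ⊓ B) ⊑ ((B ⊔ D) ⊓ D)  ⇔  ((∀r.D ⊓ B) ⊓ ((¬B ⊓ ¬D) ⊔ ¬D)) unsat w.r.t. T
   apply at x₀: ∀r.D⊑(B ⊔ D)
   open: L(x₀) ⊇ {B, C, ¬D, ∀r.D}
2. Hence (∀r.D ⊓ B) ⊑ ((B ⊔ D) ⊓ D): not entailed.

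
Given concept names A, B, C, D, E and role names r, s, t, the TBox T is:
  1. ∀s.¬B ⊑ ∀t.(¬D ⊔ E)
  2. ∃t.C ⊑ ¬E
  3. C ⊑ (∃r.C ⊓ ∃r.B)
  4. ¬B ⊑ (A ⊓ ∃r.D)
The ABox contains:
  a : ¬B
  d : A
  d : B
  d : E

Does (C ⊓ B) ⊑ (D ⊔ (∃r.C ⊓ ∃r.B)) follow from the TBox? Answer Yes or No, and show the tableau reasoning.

1. (C ⊓ B) ⊑ (D ⊔ (∃r.C ⊓ ∃r.B))  ⇔  ((C ⊓ B) ⊓ (¬D ⊓ (∀r.¬C ⊔ ∀r.¬B))) unsat w.r.t. T
   all branches close; clash {B, ¬B} at an ∃-successor
2. Hence (C ⊓ B) ⊑ (D ⊔ (∃r.C ⊓ ∃r.B)): entailed.

Yes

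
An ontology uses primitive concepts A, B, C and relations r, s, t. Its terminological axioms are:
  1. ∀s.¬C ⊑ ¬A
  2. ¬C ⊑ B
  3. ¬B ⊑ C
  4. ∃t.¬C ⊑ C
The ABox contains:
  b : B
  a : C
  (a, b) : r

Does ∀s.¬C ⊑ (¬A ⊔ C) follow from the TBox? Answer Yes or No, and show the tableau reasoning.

Yes

1. ∀s.¬C ⊑ (¬A ⊔ C)  ⇔  (∀s.¬C ⊓ (A ⊓ ¬C)) unsat w.r.t. T
   all branches close; clash {C, ¬C} at x₀
2. Hence ∀s.¬C ⊑ (¬A ⊔ C): entailed.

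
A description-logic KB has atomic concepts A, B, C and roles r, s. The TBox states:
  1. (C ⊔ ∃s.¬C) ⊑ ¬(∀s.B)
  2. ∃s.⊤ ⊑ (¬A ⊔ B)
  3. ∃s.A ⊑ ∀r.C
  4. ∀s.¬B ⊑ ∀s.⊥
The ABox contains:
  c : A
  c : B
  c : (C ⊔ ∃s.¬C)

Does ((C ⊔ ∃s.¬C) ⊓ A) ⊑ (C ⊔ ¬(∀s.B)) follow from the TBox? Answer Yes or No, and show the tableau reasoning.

Yes

1. ((C ⊔ ∃s.¬C) ⊓ A) ⊑ (C ⊔ ¬(∀s.B))  ⇔  (((C ⊔ ∃s.¬C) ⊓ A) ⊓ (¬C ⊓ ∀s.B)) unsat w.r.t. T
   all branches close; clash ⊥ at an ∃-successor
2. Hence ((C ⊔ ∃s.¬C) ⊓ A) ⊑ (C ⊔ ¬(∀s.B)): entailed.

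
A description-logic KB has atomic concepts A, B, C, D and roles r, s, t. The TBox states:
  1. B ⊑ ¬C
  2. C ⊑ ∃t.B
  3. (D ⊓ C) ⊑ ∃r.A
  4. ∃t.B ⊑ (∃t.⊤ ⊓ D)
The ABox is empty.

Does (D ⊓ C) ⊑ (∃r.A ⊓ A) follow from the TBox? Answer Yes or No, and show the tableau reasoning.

No

1. (D ⊓ C) ⊑ (∃r.A ⊓ A)  ⇔  ((D ⊓ C) ⊓ (∀r.¬A ⊔ ¬A)) unsat w.r.t. T
   apply at x₀: C⊑∃t.B; (D ⊓ C)⊑∃r.A
   open: L(x₀) ⊇ {C, D, ¬A, ¬B, ∃r.A, …} (+ ∃-successors)
2. Hence (D ⊓ C) ⊑ (∃r.A ⊓ A): not entailed.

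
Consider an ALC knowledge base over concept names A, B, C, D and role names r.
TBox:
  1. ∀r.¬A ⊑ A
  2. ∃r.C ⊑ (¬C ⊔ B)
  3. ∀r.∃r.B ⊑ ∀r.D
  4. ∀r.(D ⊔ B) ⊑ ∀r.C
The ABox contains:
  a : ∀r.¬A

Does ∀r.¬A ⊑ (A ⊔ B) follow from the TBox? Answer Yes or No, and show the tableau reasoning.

1. ∀r.¬A ⊑ (A ⊔ B)  ⇔  (∀r.¬A ⊓ (¬A ⊓ ¬B)) unsat w.r.t. T
   all branches close; clash {A, ¬A} at x₀
2. Hence ∀r.¬A ⊑ (A ⊔ B): entailed.

Yes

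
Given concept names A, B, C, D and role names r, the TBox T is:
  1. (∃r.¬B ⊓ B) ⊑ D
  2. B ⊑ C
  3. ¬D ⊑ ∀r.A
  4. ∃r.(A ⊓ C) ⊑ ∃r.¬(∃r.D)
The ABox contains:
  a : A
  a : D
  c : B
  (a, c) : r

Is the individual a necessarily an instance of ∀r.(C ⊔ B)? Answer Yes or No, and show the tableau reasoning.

1. a : ∀r.(C ⊔ B)?  L(a) = {A, D} ∪ {∃r.(¬C ⊓ ¬B)}
   open: L(a) ⊇ {A, D, ¬B, ∀r.(¬A ⊔ ¬C), ∃r.(¬C ⊓ ¬B)} (+ ∃-successors) — a ∉ ∀r.(C ⊔ B) possible
2. Hence a : ∀r.(C ⊔ B): not entailed.

No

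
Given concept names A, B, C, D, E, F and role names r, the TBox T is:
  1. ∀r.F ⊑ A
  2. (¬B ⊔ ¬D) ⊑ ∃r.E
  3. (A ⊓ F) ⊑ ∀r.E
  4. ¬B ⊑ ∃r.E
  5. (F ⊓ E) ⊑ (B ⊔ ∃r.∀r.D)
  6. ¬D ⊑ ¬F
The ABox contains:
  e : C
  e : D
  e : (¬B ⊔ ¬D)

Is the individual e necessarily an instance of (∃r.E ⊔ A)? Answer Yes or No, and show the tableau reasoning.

Yes

1. e : (∃r.E ⊔ A)?  L(e) = {C, D, (¬B ⊔ ¬D)} ∪ {(∀r.¬E ⊓ ¬A)}
   clash {D, ¬D} at e — e ∈ (∃r.E ⊔ A)
2. Hence e : (∃r.E ⊔ A): entailed.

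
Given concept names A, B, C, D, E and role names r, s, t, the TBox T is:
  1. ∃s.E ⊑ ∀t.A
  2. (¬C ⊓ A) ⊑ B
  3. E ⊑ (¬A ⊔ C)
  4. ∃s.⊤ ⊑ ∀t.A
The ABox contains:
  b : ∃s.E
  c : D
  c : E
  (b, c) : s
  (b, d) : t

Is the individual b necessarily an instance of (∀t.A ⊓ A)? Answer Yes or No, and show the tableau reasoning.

No

1. b : (∀t.A ⊓ A)?  L(b) = {∃s.E} ∪ {(∃t.¬A ⊔ ¬A)}
   apply at b: ∃s.E⊑∀t.A
   open: L(b) ⊇ {C, ¬A, ¬E, ∀t.A, ∃s.E} (+ ∃-successors) — b ∉ (∀t.A ⊓ A) possible
2. Hence b : (∀t.A ⊓ A): not entailed.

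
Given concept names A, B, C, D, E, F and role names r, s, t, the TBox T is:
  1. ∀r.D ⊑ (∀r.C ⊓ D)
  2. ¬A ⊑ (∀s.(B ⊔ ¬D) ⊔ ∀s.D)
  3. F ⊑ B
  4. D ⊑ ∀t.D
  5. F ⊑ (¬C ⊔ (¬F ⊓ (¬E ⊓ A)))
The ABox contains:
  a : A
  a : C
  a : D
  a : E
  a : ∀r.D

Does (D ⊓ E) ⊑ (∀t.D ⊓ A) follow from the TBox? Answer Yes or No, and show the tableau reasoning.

1. (D ⊓ E) ⊑ (∀t.D ⊓ A)  ⇔  ((D ⊓ E) ⊓ (∃t.¬D ⊔ ¬A)) unsat w.r.t. T
   apply at x₀: D⊑∀t.D
   open: L(x₀) ⊇ {D, E, ¬A, ¬F, ∀s.(B ⊔ ¬D), …} (+ ∃-successors)
2. Hence (D ⊓ E) ⊑ (∀t.D ⊓ A): not entailed.

No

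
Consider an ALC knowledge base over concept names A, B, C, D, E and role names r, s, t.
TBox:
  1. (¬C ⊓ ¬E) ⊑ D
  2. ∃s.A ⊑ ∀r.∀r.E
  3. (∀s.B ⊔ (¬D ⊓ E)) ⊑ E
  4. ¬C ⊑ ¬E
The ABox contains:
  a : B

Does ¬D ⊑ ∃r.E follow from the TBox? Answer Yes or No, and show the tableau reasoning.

1. ¬D ⊑ ∃r.E  ⇔  (¬D ⊓ ∀r.¬E) unsat w.r.t. T
   open: L(x₀) ⊇ {C, ¬D, ¬E, ∀r.¬E, ∀s.¬A, …} (+ ∃-successors)
2. Hence ¬D ⊑ ∃r.E: not entailed.

No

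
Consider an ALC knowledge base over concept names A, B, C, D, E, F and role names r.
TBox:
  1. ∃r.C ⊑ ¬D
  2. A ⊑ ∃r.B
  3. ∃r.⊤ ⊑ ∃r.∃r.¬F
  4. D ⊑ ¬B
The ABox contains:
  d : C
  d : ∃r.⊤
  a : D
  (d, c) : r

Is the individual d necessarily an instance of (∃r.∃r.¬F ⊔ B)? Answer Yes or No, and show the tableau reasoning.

1. d : (∃r.∃r.¬F ⊔ B)?  L(d) = {C, ∃r.⊤} ∪ {(∀r.∀r.F ⊓ ¬B)}
   clash {F, ¬F} at an ∃-successor — d ∈ (∃r.∃r.¬F ⊔ B)
2. Hence d : (∃r.∃r.¬F ⊔ B): entailed.

Yes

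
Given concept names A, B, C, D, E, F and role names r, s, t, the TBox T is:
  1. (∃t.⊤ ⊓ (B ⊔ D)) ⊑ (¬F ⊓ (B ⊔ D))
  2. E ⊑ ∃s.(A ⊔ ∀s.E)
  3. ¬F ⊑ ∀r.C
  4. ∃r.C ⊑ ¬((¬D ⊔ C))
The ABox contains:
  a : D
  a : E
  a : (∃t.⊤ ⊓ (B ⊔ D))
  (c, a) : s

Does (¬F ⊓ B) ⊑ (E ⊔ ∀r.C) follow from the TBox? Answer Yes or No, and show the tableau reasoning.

1. (¬F ⊓ B) ⊑ (E ⊔ ∀r.C)  ⇔  ((¬F ⊓ B) ⊓ (¬E ⊓ ∃r.¬C)) unsat w.r.t. T
   all branches close; clash {C, ¬C} at an ∃-successor
2. Hence (¬F ⊓ B) ⊑ (E ⊔ ∀r.C): entailed.

Yes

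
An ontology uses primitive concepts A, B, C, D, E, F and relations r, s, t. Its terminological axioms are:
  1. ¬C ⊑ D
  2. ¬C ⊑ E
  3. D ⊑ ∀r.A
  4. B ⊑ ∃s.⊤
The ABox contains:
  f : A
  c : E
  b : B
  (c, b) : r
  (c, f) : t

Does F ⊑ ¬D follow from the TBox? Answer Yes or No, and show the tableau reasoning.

1. F ⊑ ¬D  ⇔  (F ⊓ D) unsat w.r.t. T
   apply at x₀: D⊑∀r.A
   open: L(x₀) ⊇ {C, D, F, ¬B, ∀r.A}
2. Hence F ⊑ ¬D: not entailed.

No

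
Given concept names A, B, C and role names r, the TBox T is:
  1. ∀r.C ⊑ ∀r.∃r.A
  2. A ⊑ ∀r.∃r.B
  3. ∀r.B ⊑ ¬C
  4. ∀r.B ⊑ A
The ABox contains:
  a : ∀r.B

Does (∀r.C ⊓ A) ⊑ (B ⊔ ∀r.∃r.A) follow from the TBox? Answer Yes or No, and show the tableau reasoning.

Yes

1. (∀r.C ⊓ A) ⊑ (B ⊔ ∀r.∃r.A)  ⇔  ((∀r.C ⊓ A) ⊓ (¬B ⊓ ∃r.∀r.¬A)) unsat w.r.t. T
   all branches close; clash {C, ¬C} at an ∃-successor
2. Hence (∀r.C ⊓ A) ⊑ (B ⊔ ∀r.∃r.A): entailed.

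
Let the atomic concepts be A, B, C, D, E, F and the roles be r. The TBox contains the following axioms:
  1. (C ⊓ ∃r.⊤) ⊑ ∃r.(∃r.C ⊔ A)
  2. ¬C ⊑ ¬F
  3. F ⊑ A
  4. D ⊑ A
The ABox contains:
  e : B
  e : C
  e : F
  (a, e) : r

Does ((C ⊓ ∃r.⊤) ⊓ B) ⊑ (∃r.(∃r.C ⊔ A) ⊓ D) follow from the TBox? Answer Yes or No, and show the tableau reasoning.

No

1. ((C ⊓ ∃r.⊤) ⊓ B) ⊑ (∃r.(∃r.C ⊔ A) ⊓ D)  ⇔  (((C ⊓ ∃r.⊤) ⊓ B) ⊓ (∀r.(∀r.¬C ⊓ ¬A) ⊔ ¬D)) unsat w.r.t. T
   apply at x₀: (C ⊓ ∃r.⊤)⊑∃r.(∃r.C ⊔ A)
   open: L(x₀) ⊇ {B, C, ¬D, ¬F, ∃r.(∃r.C ⊔ A), …} (+ ∃-successors)
2. Hence ((C ⊓ ∃r.⊤) ⊓ B) ⊑ (∃r.(∃r.C ⊔ A) ⊓ D): not entailed.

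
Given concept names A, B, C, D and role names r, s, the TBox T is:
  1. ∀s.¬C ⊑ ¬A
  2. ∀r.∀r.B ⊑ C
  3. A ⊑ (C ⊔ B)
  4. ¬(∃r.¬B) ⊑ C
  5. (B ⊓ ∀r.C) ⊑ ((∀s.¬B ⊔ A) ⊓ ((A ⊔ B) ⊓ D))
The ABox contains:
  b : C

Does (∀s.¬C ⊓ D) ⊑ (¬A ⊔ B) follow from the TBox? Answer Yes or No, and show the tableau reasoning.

Yes

1. (∀s.¬C ⊓ D) ⊑ (¬A ⊔ B)  ⇔  ((∀s.¬C ⊓ D) ⊓ (A ⊓ ¬B)) unsat w.r.t. T
   all branches close; clash {B, ¬B} at x₀
2. Hence (∀s.¬C ⊓ D) ⊑ (¬A ⊔ B): entailed.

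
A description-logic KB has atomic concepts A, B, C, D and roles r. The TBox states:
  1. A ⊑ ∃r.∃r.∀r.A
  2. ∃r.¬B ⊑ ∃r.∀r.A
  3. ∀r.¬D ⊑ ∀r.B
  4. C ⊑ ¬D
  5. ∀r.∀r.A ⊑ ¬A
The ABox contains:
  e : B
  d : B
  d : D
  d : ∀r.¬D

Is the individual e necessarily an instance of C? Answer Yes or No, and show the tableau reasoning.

No

1. e : C?  L(e) = {B} ∪ {¬C}
   open: L(e) ⊇ {B, ¬A, ¬C, ∀r.B, ∃r.D} (+ ∃-successors) — e ∉ C possible
2. Hence e : C: not entailed.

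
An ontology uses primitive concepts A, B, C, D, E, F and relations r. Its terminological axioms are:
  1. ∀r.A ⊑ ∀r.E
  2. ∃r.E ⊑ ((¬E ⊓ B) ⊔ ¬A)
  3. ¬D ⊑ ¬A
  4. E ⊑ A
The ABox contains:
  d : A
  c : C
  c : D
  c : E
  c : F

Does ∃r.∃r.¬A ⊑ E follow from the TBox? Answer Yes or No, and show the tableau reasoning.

1. ∃r.∃r.¬A ⊑ E  ⇔  (∃r.∃r.¬A ⊓ ¬E) unsat w.r.t. T
   open: L(x₀) ⊇ {D, ¬E, ∀r.¬E, ∃r.¬A, ∃r.∃r.¬A} (+ ∃-successors)
2. Hence ∃r.∃r.¬A ⊑ E: not entailed.

No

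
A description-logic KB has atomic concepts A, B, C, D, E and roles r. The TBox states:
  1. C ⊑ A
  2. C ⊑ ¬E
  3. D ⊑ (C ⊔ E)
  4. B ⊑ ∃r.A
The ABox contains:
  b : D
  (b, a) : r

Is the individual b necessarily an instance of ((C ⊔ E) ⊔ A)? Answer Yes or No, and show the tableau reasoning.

1. b : ((C ⊔ E) ⊔ A)?  L(b) = {D} ∪ {((¬C ⊓ ¬E) ⊓ ¬A)}
   clash {E, ¬E} at b — b ∈ ((C ⊔ E) ⊔ A)
2. Hence b : ((C ⊔ E) ⊔ A): entailed.

Yes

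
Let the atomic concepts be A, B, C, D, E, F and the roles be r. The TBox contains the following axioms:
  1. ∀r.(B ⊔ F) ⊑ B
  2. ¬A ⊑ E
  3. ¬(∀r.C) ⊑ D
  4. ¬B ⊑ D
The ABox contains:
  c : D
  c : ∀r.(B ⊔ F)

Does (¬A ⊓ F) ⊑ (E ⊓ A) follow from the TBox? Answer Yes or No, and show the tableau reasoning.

1. (¬A ⊓ F) ⊑ (E ⊓ A)  ⇔  ((¬A ⊓ F) ⊓ (¬E ⊔ ¬A)) unsat w.r.t. T
   apply at x₀: ¬A⊑E
   open: L(x₀) ⊇ {B, E, F, ¬A, ∀r.C}
2. Hence (¬A ⊓ F) ⊑ (E ⊓ A): not entailed.

No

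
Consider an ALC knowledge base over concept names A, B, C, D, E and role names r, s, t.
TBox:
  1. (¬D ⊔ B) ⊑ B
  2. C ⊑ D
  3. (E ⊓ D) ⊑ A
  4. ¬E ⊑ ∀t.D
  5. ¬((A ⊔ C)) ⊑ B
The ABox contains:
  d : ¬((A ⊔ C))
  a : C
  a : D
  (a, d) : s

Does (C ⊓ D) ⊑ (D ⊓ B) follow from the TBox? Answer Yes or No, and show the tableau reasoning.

No

1. (C ⊓ D) ⊑ (D ⊓ B)  ⇔  ((C ⊓ D) ⊓ (¬D ⊔ ¬B)) unsat w.r.t. T
   open: L(x₀) ⊇ {A, C, D, E, ¬B}
2. Hence (C ⊓ D) ⊑ (D ⊓ B): not entailed.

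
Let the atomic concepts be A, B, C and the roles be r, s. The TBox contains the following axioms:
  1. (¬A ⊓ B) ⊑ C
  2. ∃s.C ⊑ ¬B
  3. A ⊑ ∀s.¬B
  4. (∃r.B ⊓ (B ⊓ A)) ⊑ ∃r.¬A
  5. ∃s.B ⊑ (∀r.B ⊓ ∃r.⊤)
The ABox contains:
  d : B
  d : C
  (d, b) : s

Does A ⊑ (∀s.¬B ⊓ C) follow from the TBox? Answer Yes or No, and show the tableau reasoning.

No

1. A ⊑ (∀s.¬B ⊓ C)  ⇔  (A ⊓ (∃s.B ⊔ ¬C)) unsat w.r.t. T
   apply at x₀: A⊑∀s.¬B
   open: L(x₀) ⊇ {A, ¬C, ∀r.¬B, ∀s.¬B, ∀s.¬C}
2. Hence A ⊑ (∀s.¬B ⊓ C): not entailed.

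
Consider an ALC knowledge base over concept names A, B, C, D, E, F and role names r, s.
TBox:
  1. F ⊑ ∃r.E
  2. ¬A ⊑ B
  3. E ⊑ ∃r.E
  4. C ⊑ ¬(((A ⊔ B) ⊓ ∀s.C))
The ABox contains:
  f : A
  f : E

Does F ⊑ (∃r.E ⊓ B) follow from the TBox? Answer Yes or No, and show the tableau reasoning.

1. F ⊑ (∃r.E ⊓ B)  ⇔  (F ⊓ (∀r.¬E ⊔ ¬B)) unsat w.r.t. T
   apply at x₀: F⊑∃r.E
   open: L(x₀) ⊇ {A, F, ¬B, ¬C, ¬E, …} (+ ∃-successors)
2. Hence F ⊑ (∃r.E ⊓ B): not entailed.

No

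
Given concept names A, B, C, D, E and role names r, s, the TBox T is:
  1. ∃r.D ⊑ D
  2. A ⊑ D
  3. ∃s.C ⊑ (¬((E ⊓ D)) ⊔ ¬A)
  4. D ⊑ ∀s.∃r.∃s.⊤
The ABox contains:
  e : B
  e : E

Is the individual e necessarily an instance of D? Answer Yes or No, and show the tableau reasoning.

1. e : D?  L(e) = {B, E} ∪ {¬D}
   open: L(e) ⊇ {B, E, ¬A, ¬D, ∀r.¬D, …} — e ∉ D possible
2. Hence e : D: not entailed.

No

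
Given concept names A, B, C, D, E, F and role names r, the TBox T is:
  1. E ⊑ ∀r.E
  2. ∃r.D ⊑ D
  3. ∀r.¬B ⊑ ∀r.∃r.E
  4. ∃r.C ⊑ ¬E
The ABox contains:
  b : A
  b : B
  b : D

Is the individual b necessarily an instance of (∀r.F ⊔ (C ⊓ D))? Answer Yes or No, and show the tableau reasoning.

No

1. b : (∀r.F ⊔ (C ⊓ D))?  L(b) = {A, B, D} ∪ {(∃r.¬F ⊓ (¬C ⊔ ¬D))}
   open: L(b) ⊇ {A, B, D, ¬C, ¬E, …} (+ ∃-successors) — b ∉ (∀r.F ⊔ (C ⊓ D)) possible
2. Hence b : (∀r.F ⊔ (C ⊓ D)): not entailed.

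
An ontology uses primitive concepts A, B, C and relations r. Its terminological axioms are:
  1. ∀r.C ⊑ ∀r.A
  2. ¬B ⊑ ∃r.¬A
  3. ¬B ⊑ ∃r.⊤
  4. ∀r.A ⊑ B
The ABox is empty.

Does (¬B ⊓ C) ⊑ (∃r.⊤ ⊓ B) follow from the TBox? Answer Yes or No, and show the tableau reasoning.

1. (¬B ⊓ C) ⊑ (∃r.⊤ ⊓ B)  ⇔  ((¬B ⊓ C) ⊓ (∀r.⊥ ⊔ ¬B)) unsat w.r.t. T
   apply at x₀: ¬B⊑∃r.¬A; ¬B⊑∃r.⊤
   open: L(x₀) ⊇ {C, ¬B, ∃r.¬A, ∃r.¬C, ∃r.⊤} (+ ∃-successors)
2. Hence (¬B ⊓ C) ⊑ (∃r.⊤ ⊓ B): not entailed.

No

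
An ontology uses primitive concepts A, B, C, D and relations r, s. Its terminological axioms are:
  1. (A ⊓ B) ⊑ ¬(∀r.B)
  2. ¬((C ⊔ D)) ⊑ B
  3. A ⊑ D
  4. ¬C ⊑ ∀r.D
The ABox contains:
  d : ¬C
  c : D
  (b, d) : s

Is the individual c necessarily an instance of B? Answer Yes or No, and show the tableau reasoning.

No

1. c : B?  L(c) = {D} ∪ {¬B}
   open: L(c) ⊇ {C, D, ¬B} — c ∉ B possible
2. Hence c : B: not entailed.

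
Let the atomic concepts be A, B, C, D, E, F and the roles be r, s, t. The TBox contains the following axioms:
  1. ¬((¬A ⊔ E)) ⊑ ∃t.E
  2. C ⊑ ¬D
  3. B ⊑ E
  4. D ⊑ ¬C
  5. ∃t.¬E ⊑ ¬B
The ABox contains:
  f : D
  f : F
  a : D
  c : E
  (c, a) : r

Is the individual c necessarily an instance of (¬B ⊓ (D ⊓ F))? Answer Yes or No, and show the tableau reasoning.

1. c : (¬B ⊓ (D ⊓ F))?  L(c) = {E} ∪ {(B ⊔ (¬D ⊔ ¬F))}
   open: L(c) ⊇ {B, E, ¬C, ∀t.E} — c ∉ (¬B ⊓ (D ⊓ F)) possible
2. Hence c : (¬B ⊓ (D ⊓ F)): not entailed.

No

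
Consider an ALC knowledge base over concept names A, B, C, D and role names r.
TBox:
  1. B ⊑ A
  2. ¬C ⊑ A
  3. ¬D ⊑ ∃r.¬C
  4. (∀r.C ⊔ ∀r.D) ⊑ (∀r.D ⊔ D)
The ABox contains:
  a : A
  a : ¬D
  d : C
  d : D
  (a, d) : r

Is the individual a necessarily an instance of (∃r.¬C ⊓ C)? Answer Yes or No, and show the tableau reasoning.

No

1. a : (∃r.¬C ⊓ C)?  L(a) = {A, ¬D} ∪ {(∀r.C ⊔ ¬C)}
   apply at a: ¬D⊑∃r.¬C
   open: L(a) ⊇ {A, ¬C, ¬D, ∃r.¬C, ∃r.¬D} (+ ∃-successors) — a ∉ (∃r.¬C ⊓ C) possible
2. Hence a : (∃r.¬C ⊓ C): not entailed.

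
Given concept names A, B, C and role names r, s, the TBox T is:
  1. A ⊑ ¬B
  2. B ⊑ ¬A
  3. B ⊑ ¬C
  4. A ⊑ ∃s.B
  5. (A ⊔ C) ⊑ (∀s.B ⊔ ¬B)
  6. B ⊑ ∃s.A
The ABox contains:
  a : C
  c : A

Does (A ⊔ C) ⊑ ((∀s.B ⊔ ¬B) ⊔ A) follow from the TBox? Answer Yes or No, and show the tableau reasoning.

Yes

1. (A ⊔ C) ⊑ ((∀s.B ⊔ ¬B) ⊔ A)  ⇔  ((A ⊔ C) ⊓ ((∃s.¬B ⊓ B) ⊓ ¬A)) unsat w.r.t. T
   all branches close; clash {C, ¬C} at x₀
2. Hence (A ⊔ C) ⊑ ((∀s.B ⊔ ¬B) ⊔ A): entailed.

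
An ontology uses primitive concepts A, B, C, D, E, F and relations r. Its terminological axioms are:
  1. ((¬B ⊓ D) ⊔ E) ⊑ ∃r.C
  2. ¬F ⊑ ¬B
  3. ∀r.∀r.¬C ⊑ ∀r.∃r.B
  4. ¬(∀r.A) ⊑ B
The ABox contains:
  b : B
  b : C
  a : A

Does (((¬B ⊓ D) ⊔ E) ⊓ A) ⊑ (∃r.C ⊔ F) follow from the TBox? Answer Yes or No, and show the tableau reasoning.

Yes

1. (((¬B ⊓ D) ⊔ E) ⊓ A) ⊑ (∃r.C ⊔ F)  ⇔  ((((¬B ⊓ D) ⊔ E) ⊓ A) ⊓ (∀r.¬C ⊓ ¬F)) unsat w.r.t. T
   all branches close; clash {B, ¬B} at x₀
2. Hence (((¬B ⊓ D) ⊔ E) ⊓ A) ⊑ (∃r.C ⊔ F): entailed.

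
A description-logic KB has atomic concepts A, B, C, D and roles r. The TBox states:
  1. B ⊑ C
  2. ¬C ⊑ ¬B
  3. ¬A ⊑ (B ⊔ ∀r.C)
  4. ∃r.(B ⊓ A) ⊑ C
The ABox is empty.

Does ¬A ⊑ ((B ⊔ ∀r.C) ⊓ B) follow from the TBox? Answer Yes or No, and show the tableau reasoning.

No

1. ¬A ⊑ ((B ⊔ ∀r.C) ⊓ B)  ⇔  (¬A ⊓ ((¬B ⊓ ∃r.¬C) ⊔ ¬B)) unsat w.r.t. T
   apply at x₀: ¬A⊑(B ⊔ ∀r.C)
   open: L(x₀) ⊇ {C, ¬A, ¬B, ∀r.C}
2. Hence ¬A ⊑ ((B ⊔ ∀r.C) ⊓ B): not entailed.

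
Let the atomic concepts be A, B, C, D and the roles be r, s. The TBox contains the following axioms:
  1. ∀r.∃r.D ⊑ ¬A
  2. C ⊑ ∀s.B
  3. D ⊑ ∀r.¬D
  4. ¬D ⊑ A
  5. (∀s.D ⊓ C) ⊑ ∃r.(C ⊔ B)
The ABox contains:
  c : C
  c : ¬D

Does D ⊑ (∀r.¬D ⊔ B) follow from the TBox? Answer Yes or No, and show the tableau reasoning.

Yes

1. D ⊑ (∀r.¬D ⊔ B)  ⇔  (D ⊓ (∃r.D ⊓ ¬B)) unsat w.r.t. T
   all branches close; clash {D, ¬D} at an ∃-successor
2. Hence D ⊑ (∀r.¬D ⊔ B): entailed.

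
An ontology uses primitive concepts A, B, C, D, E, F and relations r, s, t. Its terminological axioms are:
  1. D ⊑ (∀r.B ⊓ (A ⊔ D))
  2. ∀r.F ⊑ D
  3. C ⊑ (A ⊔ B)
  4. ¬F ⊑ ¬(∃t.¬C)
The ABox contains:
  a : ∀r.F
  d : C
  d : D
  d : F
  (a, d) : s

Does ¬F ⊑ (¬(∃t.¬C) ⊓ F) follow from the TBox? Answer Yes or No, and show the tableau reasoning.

1. ¬F ⊑ (¬(∃t.¬C) ⊓ F)  ⇔  (¬F ⊓ (∃t.¬C ⊔ ¬F)) unsat w.r.t. T
   apply at x₀: ¬F⊑¬(∃t.¬C)
   open: L(x₀) ⊇ {¬C, ¬D, ¬F, ∀t.C, ∃r.¬F} (+ ∃-successors)
2. Hence ¬F ⊑ (¬(∃t.¬C) ⊓ F): not entailed.

No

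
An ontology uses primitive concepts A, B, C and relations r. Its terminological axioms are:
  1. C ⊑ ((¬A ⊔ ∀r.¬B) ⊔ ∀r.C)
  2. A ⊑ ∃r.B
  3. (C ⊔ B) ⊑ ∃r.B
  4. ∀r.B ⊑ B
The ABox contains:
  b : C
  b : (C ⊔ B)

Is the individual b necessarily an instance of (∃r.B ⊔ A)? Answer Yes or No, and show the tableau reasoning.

1. b : (∃r.B ⊔ A)?  L(b) = {C, (C ⊔ B)} ∪ {(∀r.¬B ⊓ ¬A)}
   clash {B, ¬B} at an ∃-successor — b ∈ (∃r.B ⊔ A)
2. Hence b : (∃r.B ⊔ A): entailed.

Yes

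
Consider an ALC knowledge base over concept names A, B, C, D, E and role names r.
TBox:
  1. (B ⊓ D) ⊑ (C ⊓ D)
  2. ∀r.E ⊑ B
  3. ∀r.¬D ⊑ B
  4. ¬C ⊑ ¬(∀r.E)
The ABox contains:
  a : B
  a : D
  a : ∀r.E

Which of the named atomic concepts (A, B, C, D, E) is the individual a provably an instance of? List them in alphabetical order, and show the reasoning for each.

{B, C, D}

1. a : A?  L(a) = {B, D, ∀r.E} ∪ {¬A}
   open: L(a) ⊇ {B, C, D, ¬A, ∀r.E} — a ∉ A possible
2. a : B?  L(a) = {B, D, ∀r.E} ∪ {¬B}
   clash {B, ¬B} at a — a ∈ B
3. a : C?  L(a) = {B, D, ∀r.E} ∪ {¬C}
   clash {C, ¬C} at a — a ∈ C
4. a : D?  L(a) = {B, D, ∀r.E} ∪ {¬D}
   clash {D, ¬D} at a — a ∈ D
5. a : E?  L(a) = {B, D, ∀r.E} ∪ {¬E}
   open: L(a) ⊇ {B, C, D, ¬E, ∀r.E} — a ∉ E possible
6. Entailed for a: {B, C, D}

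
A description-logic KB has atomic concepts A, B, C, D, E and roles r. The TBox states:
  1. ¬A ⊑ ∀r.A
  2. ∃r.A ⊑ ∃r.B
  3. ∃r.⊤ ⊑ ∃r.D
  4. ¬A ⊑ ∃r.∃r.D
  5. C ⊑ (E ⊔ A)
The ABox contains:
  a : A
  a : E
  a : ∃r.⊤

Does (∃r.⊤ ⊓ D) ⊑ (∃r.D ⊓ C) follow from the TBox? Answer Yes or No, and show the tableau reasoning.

1. (∃r.⊤ ⊓ D) ⊑ (∃r.D ⊓ C)  ⇔  ((∃r.⊤ ⊓ D) ⊓ (∀r.¬D ⊔ ¬C)) unsat w.r.t. T
   apply at x₀: ∃r.⊤⊑∃r.D
   open: L(x₀) ⊇ {A, D, ¬C, ∀r.¬A, ∃r.D, …} (+ ∃-successors)
2. Hence (∃r.⊤ ⊓ D) ⊑ (∃r.D ⊓ C): not entailed.

No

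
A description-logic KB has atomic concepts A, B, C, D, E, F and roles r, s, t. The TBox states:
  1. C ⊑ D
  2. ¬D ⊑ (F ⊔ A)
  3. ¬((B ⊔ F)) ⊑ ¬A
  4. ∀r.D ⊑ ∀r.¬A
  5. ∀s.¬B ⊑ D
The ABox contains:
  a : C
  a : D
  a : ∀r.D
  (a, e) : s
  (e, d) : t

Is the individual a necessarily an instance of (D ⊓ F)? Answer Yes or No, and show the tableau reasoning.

No

1. a : (D ⊓ F)?  L(a) = {C, D, ∀r.D} ∪ {(¬D ⊔ ¬F)}
   apply at a: ∀r.D⊑∀r.¬A
   open: L(a) ⊇ {B, C, D, ¬F, ∀r.D, …} — a ∉ (D ⊓ F) possible
2. Hence a : (D ⊓ F): not entailed.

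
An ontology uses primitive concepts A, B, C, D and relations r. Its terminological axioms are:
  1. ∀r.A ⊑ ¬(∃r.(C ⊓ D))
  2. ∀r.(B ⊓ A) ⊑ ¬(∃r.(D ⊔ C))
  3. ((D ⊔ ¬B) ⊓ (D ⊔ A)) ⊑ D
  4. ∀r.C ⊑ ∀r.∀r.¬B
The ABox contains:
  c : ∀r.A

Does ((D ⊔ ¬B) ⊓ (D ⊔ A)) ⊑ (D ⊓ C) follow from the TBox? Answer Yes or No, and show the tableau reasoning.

1. ((D ⊔ ¬B) ⊓ (D ⊔ A)) ⊑ (D ⊓ C)  ⇔  (((D ⊔ ¬B) ⊓ (D ⊔ A)) ⊓ (¬D ⊔ ¬C)) unsat w.r.t. T
   apply at x₀: ((D ⊔ ¬B) ⊓ (D ⊔ A))⊑D
   open: L(x₀) ⊇ {D, ¬C, ∃r.(¬B ⊔ ¬A), ∃r.¬A, ∃r.¬C} (+ ∃-successors)
2. Hence ((D ⊔ ¬B) ⊓ (D ⊔ A)) ⊑ (D ⊓ C): not entailed.

No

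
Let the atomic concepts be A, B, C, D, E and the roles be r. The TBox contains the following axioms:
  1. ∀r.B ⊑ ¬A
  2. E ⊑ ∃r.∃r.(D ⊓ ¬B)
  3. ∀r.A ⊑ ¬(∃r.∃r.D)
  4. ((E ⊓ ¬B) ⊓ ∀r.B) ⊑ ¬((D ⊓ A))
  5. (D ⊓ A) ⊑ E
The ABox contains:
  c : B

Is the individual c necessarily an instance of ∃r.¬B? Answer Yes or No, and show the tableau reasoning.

1. c : ∃r.¬B?  L(c) = {B} ∪ {∀r.B}
   apply at c: ∀r.B⊑¬A
   open: L(c) ⊇ {B, ¬A, ¬D, ¬E, ∀r.B, …} (+ ∃-successors) — c ∉ ∃r.¬B possible
2. Hence c : ∃r.¬B: not entailed.

No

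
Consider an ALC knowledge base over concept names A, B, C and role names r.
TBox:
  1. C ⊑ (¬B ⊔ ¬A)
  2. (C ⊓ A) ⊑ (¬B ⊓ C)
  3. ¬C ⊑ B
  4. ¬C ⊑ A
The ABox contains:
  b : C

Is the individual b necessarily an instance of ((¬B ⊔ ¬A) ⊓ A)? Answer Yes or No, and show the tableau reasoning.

No

1. b : ((¬B ⊔ ¬A) ⊓ A)?  L(b) = {C} ∪ {((B ⊓ A) ⊔ ¬A)}
   apply at b: C⊑(¬B ⊔ ¬A)
   open: L(b) ⊇ {C, ¬A} — b ∉ ((¬B ⊔ ¬A) ⊓ A) possible
2. Hence b : ((¬B ⊔ ¬A) ⊓ A): not entailed.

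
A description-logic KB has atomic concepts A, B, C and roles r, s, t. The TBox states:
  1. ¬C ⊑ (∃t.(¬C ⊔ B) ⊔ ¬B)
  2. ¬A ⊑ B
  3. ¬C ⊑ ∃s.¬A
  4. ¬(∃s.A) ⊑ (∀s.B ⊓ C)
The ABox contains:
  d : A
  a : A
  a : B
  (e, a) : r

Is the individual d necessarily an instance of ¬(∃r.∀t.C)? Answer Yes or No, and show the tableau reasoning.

1. d : ¬(∃r.∀t.C)?  L(d) = {A} ∪ {∃r.∀t.C}
   open: L(d) ⊇ {A, C, ∃r.∀t.C, ∃s.A} (+ ∃-successors) — d ∉ ¬(∃r.∀t.C) possible
2. Hence d : ¬(∃r.∀t.C): not entailed.

No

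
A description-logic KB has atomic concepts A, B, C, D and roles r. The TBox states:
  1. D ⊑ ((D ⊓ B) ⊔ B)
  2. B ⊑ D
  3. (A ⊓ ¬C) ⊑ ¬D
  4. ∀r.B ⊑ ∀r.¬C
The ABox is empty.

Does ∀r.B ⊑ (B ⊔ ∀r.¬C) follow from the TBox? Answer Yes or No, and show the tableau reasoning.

1. ∀r.B ⊑ (B ⊔ ∀r.¬C)  ⇔  (∀r.B ⊓ (¬B ⊓ ∃r.C)) unsat w.r.t. T
   all branches close; clash {C, ¬C} at an ∃-successor
2. Hence ∀r.B ⊑ (B ⊔ ∀r.¬C): entailed.

Yes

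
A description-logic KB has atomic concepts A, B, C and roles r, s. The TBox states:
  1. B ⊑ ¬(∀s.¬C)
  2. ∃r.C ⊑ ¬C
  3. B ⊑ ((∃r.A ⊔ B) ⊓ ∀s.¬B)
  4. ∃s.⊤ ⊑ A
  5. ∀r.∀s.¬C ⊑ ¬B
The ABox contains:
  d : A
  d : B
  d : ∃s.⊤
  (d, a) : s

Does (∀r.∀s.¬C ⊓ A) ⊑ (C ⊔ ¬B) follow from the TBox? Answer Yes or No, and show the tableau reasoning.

1. (∀r.∀s.¬C ⊓ A) ⊑ (C ⊔ ¬B)  ⇔  ((∀r.∀s.¬C ⊓ A) ⊓ (¬C ⊓ B)) unsat w.r.t. T
   all branches close; clash {B, ¬B} at x₀
2. Hence (∀r.∀s.¬C ⊓ A) ⊑ (C ⊔ ¬B): entailed.

Yes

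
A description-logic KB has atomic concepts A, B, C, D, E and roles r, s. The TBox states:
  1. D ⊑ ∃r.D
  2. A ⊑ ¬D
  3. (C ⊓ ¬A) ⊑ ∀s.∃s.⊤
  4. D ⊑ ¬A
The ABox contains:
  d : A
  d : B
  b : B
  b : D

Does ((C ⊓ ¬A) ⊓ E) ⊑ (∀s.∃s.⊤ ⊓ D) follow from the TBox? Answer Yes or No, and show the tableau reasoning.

No

1. ((C ⊓ ¬A) ⊓ E) ⊑ (∀s.∃s.⊤ ⊓ D)  ⇔  (((C ⊓ ¬A) ⊓ E) ⊓ (∃s.∀s.⊥ ⊔ ¬D)) unsat w.r.t. T
   apply at x₀: (C ⊓ ¬A)⊑∀s.∃s.⊤
   open: L(x₀) ⊇ {C, E, ¬A, ¬D, ∀s.∃s.⊤}
2. Hence ((C ⊓ ¬A) ⊓ E) ⊑ (∀s.∃s.⊤ ⊓ D): not entailed.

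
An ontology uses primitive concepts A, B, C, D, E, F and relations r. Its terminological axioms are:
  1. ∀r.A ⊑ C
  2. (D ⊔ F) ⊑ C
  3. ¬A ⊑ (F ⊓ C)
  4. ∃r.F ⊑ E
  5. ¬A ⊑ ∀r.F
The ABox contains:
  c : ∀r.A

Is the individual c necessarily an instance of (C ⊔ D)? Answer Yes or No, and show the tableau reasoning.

Yes

1. c : (C ⊔ D)?  L(c) = {∀r.A} ∪ {(¬C ⊓ ¬D)}
   clash {C, ¬C} at c — c ∈ (C ⊔ D)
2. Hence c : (C ⊔ D): entailed.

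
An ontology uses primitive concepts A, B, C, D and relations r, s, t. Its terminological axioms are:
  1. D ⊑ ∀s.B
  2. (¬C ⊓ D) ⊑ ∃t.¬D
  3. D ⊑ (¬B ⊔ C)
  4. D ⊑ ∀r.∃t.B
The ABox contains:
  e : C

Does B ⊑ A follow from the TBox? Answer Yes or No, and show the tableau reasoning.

1. B ⊑ A  ⇔  (B ⊓ ¬A) unsat w.r.t. T
   open: L(x₀) ⊇ {B, ¬A, ¬D}
2. Hence B ⊑ A: not entailed.

No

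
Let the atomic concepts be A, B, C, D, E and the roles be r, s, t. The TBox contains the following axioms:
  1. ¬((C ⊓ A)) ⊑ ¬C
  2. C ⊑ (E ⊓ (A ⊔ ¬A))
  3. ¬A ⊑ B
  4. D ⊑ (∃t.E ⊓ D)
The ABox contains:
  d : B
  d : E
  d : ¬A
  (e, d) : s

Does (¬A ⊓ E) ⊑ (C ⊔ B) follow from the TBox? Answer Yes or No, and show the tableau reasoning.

Yes

1. (¬A ⊓ E) ⊑ (C ⊔ B)  ⇔  ((¬A ⊓ E) ⊓ (¬C ⊓ ¬B)) unsat w.r.t. T
   all branches close; clash {B, ¬B} at x₀
2. Hence (¬A ⊓ E) ⊑ (C ⊔ B): entailed.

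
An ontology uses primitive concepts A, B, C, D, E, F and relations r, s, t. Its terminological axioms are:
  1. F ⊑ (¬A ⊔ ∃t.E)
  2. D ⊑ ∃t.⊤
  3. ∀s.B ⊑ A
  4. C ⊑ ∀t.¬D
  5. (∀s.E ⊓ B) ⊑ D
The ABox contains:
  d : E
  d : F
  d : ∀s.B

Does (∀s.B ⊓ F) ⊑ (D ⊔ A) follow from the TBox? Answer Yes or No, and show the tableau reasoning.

Yes

1. (∀s.B ⊓ F) ⊑ (D ⊔ A)  ⇔  ((∀s.B ⊓ F) ⊓ (¬D ⊓ ¬A)) unsat w.r.t. T
   all branches close; clash {A, ¬A} at x₀
2. Hence (∀s.B ⊓ F) ⊑ (D ⊔ A): entailed.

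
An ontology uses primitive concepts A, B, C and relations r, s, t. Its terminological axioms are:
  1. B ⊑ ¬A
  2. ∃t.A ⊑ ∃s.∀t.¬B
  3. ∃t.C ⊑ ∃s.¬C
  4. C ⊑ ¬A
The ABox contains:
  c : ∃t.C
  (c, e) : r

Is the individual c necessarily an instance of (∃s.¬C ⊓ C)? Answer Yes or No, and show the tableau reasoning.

1. c : (∃s.¬C ⊓ C)?  L(c) = {∃t.C} ∪ {(∀s.C ⊔ ¬C)}
   apply at c: ∃t.C⊑∃s.¬C
   open: L(c) ⊇ {¬B, ¬C, ∀t.¬A, ∃s.¬C, ∃t.C} (+ ∃-successors) — c ∉ (∃s.¬C ⊓ C) possible
2. Hence c : (∃s.¬C ⊓ C): not entailed.

No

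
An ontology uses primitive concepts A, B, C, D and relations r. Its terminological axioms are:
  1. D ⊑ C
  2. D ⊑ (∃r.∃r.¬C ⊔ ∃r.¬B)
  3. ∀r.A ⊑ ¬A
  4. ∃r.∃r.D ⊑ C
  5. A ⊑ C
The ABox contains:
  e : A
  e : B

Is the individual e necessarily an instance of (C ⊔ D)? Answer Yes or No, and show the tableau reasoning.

1. e : (C ⊔ D)?  L(e) = {A, B} ∪ {(¬C ⊓ ¬D)}
   clash {C, ¬C} at e — e ∈ (C ⊔ D)
2. Hence e : (C ⊔ D): entailed.

Yes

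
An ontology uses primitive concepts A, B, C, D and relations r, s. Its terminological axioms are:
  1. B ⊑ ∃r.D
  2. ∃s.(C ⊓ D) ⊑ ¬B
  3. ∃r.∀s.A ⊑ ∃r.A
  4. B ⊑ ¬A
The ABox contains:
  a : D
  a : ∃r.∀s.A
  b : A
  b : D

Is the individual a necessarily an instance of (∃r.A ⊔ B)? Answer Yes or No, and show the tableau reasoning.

Yes

1. a : (∃r.A ⊔ B)?  L(a) = {D, ∃r.∀s.A} ∪ {(∀r.¬A ⊓ ¬B)}
   clash {A, ¬A} at an ∃-successor — a ∈ (∃r.A ⊔ B)
2. Hence a : (∃r.A ⊔ B): entailed.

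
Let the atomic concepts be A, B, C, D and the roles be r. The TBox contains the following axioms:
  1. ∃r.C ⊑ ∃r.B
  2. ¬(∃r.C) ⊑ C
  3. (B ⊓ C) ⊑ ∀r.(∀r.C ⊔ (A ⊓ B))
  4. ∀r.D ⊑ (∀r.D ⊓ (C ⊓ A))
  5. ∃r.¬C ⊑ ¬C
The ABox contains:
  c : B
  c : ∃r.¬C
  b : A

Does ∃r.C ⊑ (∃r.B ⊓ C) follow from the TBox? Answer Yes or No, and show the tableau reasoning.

No

1. ∃r.C ⊑ (∃r.B ⊓ C)  ⇔  (∃r.C ⊓ (∀r.¬B ⊔ ¬C)) unsat w.r.t. T
   apply at x₀: ∃r.C⊑∃r.B
   open: L(x₀) ⊇ {¬C, ∀r.C, ∃r.B, ∃r.C, ∃r.¬D} (+ ∃-successors)
2. Hence ∃r.C ⊑ (∃r.B ⊓ C): not entailed.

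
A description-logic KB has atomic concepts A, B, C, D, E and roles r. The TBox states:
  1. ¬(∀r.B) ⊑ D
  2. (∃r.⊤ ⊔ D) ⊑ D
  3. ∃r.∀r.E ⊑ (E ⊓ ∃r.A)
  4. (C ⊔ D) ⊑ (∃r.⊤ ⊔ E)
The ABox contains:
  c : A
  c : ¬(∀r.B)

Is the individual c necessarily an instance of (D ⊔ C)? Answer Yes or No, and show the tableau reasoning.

Yes

1. c : (D ⊔ C)?  L(c) = {A, ¬(∀r.B)} ∪ {(¬D ⊓ ¬C)}
   clash {D, ¬D} at c — c ∈ (D ⊔ C)
2. Hence c : (D ⊔ C): entailed.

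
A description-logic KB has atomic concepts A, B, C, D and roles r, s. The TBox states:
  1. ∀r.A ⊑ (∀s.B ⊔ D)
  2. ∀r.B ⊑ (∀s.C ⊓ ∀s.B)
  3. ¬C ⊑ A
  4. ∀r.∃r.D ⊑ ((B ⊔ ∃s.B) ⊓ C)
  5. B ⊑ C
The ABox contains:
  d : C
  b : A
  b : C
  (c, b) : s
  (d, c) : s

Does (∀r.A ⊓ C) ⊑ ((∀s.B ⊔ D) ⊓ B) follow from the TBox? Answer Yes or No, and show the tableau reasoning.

No

1. (∀r.A ⊓ C) ⊑ ((∀s.B ⊔ D) ⊓ B)  ⇔  ((∀r.A ⊓ C) ⊓ ((∃s.¬B ⊓ ¬D) ⊔ ¬B)) unsat w.r.t. T
   apply at x₀: ∀r.A⊑(∀s.B ⊔ D)
   open: L(x₀) ⊇ {C, ¬B, ∀r.A, ∀s.B, ∃r.¬B, …} (+ ∃-successors)
2. Hence (∀r.A ⊓ C) ⊑ ((∀s.B ⊔ D) ⊓ B): not entailed.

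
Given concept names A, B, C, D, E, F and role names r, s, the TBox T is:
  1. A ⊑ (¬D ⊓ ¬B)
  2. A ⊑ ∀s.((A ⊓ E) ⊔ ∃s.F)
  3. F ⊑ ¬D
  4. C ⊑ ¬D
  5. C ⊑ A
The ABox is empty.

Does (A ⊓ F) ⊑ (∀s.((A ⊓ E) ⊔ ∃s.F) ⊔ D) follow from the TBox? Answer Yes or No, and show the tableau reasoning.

1. (A ⊓ F) ⊑ (∀s.((A ⊓ E) ⊔ ∃s.F) ⊔ D)  ⇔  ((A ⊓ F) ⊓ (∃s.((¬A ⊔ ¬E) ⊓ ∀s.¬F) ⊓ ¬D)) unsat w.r.t. T
   all branches close; clash {F, ¬F} at an ∃-successor
2. Hence (A ⊓ F) ⊑ (∀s.((A ⊓ E) ⊔ ∃s.F) ⊔ D): entailed.

Yes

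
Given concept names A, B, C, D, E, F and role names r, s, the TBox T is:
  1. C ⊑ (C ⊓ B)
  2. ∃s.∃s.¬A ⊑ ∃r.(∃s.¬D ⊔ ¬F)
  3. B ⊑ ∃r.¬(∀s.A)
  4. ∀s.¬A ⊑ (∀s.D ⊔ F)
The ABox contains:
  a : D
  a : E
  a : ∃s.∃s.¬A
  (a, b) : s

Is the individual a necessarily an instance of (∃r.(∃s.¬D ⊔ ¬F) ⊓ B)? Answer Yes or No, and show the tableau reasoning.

No

1. a : (∃r.(∃s.¬D ⊔ ¬F) ⊓ B)?  L(a) = {D, E, ∃s.∃s.¬A} ∪ {(∀r.(∀s.D ⊓ F) ⊔ ¬B)}
   apply at a: ∃s.∃s.¬A⊑∃r.(∃s.¬D ⊔ ¬F)
   open: L(a) ⊇ {D, E, ¬B, ¬C, ∃r.(∃s.¬D ⊔ ¬F), …} (+ ∃-successors) — a ∉ (∃r.(∃s.¬D ⊔ ¬F) ⊓ B) possible
2. Hence a : (∃r.(∃s.¬D ⊔ ¬F) ⊓ B): not entailed.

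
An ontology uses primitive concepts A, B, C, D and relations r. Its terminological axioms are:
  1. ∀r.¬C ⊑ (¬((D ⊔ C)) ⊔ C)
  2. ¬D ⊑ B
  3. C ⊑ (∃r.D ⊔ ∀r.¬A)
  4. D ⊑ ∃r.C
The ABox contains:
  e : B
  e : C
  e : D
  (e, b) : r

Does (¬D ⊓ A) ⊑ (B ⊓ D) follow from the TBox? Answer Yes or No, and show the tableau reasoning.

No

1. (¬D ⊓ A) ⊑ (B ⊓ D)  ⇔  ((¬D ⊓ A) ⊓ (¬B ⊔ ¬D)) unsat w.r.t. T
   apply at x₀: ¬D⊑B
   open: L(x₀) ⊇ {A, B, ¬C, ¬D, ∃r.C} (+ ∃-successors)
2. Hence (¬D ⊓ A) ⊑ (B ⊓ D): not entailed.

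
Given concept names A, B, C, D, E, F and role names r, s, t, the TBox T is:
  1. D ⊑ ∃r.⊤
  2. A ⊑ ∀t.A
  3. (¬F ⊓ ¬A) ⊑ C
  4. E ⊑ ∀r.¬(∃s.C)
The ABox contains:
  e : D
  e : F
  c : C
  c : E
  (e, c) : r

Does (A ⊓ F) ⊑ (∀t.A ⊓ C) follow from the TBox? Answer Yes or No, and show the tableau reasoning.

1. (A ⊓ F) ⊑ (∀t.A ⊓ C)  ⇔  ((A ⊓ F) ⊓ (∃t.¬A ⊔ ¬C)) unsat w.r.t. T
   apply at x₀: A⊑∀t.A
   open: L(x₀) ⊇ {A, F, ¬C, ¬D, ¬E, …}
2. Hence (A ⊓ F) ⊑ (∀t.A ⊓ C): not entailed.

No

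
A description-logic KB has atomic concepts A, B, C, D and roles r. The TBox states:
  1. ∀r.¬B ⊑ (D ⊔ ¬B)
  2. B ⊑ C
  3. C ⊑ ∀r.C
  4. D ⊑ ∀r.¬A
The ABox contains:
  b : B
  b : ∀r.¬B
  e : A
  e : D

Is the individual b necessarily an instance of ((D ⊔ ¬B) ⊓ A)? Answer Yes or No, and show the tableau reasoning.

1. b : ((D ⊔ ¬B) ⊓ A)?  L(b) = {B, ∀r.¬B} ∪ {((¬D ⊓ B) ⊔ ¬A)}
   apply at b: ∀r.¬B⊑(D ⊔ ¬B); B⊑C
   open: L(b) ⊇ {B, C, D, ¬A, ∀r.C, …} — b ∉ ((D ⊔ ¬B) ⊓ A) possible
2. Hence b : ((D ⊔ ¬B) ⊓ A): not entailed.

No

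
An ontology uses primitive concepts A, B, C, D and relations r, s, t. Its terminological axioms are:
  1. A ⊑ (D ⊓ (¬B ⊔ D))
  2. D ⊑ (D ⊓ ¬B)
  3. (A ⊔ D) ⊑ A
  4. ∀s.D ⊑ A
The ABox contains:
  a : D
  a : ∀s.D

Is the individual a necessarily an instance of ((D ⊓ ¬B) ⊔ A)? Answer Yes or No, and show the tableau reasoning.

Yes

1. a : ((D ⊓ ¬B) ⊔ A)?  L(a) = {D, ∀s.D} ∪ {((¬D ⊔ B) ⊓ ¬A)}
   clash {A, ¬A} at a — a ∈ ((D ⊓ ¬B) ⊔ A)
2. Hence a : ((D ⊓ ¬B) ⊔ A): entailed.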